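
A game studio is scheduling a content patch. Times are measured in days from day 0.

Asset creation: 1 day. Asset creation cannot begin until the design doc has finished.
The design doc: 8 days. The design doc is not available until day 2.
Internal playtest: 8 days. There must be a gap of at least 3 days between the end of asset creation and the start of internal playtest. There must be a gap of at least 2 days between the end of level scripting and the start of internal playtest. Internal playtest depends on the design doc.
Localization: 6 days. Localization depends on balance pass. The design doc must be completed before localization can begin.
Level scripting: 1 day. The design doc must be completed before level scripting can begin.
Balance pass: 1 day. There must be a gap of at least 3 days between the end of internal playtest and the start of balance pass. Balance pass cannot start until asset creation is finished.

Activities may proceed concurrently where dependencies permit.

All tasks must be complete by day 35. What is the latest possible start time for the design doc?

Localization must finish by day 35; it takes 6 days, so it must start by 35 − 6 = day 29.
Since localization (must start by day 29) depends on it, balance pass must finish by day 29. Backing off its 1-day duration gives a latest start of day 28.
Internal playtest must finish before balance pass (must start by day 28, minus 3-day gap → day 25). With an 8-day duration, internal playtest must start by 25 − 8 = day 17.
Asset creation has several dependents: internal playtest (must start by day 17, minus 3-day gap → day 14); balance pass (must start by day 28). The earliest of those limits is day 14, so asset creation must start by 14 − 1 = day 13.
Level scripting has to be done before internal playtest (must start by day 17, minus 2-day gap → day 15). That means finishing by day 15, i.e. starting by 15 − 1 = day 14.
The design doc has several dependents: asset creation (must start by day 13); level scripting (must start by day 14); internal playtest (must start by day 17); localization (must start by day 29). The earliest of those limits is day 13, so the design doc must start by 13 − 8 = day 5.

5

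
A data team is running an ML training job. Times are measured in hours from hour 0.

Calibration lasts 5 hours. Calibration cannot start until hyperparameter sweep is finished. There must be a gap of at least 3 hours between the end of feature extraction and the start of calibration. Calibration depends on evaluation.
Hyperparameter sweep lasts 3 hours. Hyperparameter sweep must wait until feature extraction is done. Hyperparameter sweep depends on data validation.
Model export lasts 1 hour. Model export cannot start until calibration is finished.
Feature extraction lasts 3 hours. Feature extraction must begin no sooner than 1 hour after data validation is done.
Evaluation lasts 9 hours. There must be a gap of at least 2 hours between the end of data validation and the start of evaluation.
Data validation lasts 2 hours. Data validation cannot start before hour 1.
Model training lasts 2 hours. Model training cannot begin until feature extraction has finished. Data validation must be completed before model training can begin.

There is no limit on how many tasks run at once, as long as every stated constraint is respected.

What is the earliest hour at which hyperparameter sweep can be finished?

10

Data validation waits on its own release at hour 1, so it starts at hour 1 and finishes at 1 + 2 = hour 3.
Feature extraction waits on data validation (finishes hour 3, plus 1-hour gap → hour 4), so it starts at hour 4 and finishes at 4 + 3 = hour 7.
Hyperparameter sweep cannot start until feature extraction (finishes hour 7); data validation (finishes hour 3). The controlling bound is hour 7, so hyperparameter sweep finishes at 7 + 3 = hour 10.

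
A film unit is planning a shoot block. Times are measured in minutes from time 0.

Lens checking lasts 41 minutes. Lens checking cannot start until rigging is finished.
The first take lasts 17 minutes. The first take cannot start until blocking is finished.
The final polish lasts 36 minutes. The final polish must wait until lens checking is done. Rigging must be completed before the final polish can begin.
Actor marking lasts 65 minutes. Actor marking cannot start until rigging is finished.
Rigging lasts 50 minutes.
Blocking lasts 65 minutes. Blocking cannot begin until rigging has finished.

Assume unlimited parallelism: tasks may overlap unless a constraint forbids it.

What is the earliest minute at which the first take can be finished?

132

Rigging can start immediately at minute 0; it finishes at minute 50.
Blocking cannot begin until rigging (finishes minute 50). It runs from minute 50 to 50 + 65 = minute 115.
After blocking (finishes minute 115), the first take can start at minute 115 and finishes at minute 132.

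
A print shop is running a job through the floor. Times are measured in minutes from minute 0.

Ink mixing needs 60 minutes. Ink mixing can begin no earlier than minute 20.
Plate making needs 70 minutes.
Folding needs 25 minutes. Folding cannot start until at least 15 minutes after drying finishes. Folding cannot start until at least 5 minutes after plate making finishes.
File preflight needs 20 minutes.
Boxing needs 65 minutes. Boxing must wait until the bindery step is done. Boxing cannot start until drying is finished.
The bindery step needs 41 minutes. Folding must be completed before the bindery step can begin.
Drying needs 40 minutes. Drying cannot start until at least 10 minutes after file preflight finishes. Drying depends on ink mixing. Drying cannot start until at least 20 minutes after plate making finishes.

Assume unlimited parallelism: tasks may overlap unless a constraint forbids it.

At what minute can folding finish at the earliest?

Ink mixing cannot begin until its own release at minute 20. It runs from minute 20 to 20 + 60 = minute 80.
Nothing blocks plate making, so it runs from minute 0 to minute 70.
File preflight can start immediately at minute 0; it finishes at minute 20.
Drying has to wait for file preflight (finishes minute 20, plus 10-minute gap → minute 30); ink mixing (finishes minute 80); plate making (finishes minute 70, plus 20-minute gap → minute 90). The latest of these is minute 90, so drying runs minute 90 to 90 + 40 = minute 130.
Folding cannot start until drying (finishes minute 130, plus 15-minute gap → minute 145); plate making (finishes minute 70, plus 5-minute gap → minute 75). The controlling bound is minute 145, so folding finishes at 145 + 25 = minute 170.

170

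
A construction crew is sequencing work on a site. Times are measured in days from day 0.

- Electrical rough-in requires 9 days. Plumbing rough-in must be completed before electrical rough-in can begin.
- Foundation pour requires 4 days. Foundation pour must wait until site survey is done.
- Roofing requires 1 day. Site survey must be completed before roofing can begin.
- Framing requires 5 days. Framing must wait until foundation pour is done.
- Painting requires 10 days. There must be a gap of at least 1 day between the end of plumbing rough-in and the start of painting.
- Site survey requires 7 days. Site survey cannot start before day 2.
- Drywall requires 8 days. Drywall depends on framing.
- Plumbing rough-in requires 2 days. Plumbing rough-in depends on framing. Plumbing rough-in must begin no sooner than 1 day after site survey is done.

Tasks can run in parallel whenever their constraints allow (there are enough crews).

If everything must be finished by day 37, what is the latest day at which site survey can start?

8

Electrical rough-in must finish by day 37; it takes 9 days, so it must start by 37 − 9 = day 28.
Painting has no dependents, so it just needs to finish by day 37. Starting by 37 − 10 = day 27 achieves that.
For plumbing rough-in: electrical rough-in (must start by day 28); painting (must start by day 27, minus 1-day gap → day 26). The most restrictive is day 26; with a 2-day duration, plumbing rough-in must start by day 24.
Drywall has no dependents, so it just needs to finish by day 37. Starting by 37 − 8 = day 29 achieves that.
Framing has several dependents: plumbing rough-in (must start by day 24); drywall (must start by day 29). The earliest of those limits is day 24, so framing must start by 24 − 5 = day 19.
Foundation pour must finish before framing (must start by day 19). With a 4-day duration, foundation pour must start by 19 − 4 = day 15.
Roofing has no dependents, so it just needs to finish by day 37. Starting by 37 − 1 = day 36 achieves that.
Site survey has several dependents: foundation pour (must start by day 15); roofing (must start by day 36); plumbing rough-in (must start by day 24, minus 1-day gap → day 23). The earliest of those limits is day 15, so site survey must start by 15 − 7 = day 8.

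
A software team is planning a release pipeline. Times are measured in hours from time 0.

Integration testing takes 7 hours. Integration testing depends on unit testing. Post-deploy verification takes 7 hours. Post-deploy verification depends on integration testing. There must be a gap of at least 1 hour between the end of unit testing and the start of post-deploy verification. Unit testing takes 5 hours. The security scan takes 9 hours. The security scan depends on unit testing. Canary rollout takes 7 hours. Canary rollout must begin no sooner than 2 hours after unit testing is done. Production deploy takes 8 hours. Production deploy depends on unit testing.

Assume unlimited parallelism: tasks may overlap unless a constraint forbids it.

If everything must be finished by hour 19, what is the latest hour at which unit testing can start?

0

Nothing follows post-deploy verification; the deadline of hour 19 is its only limit. It must start by 19 − 7 = hour 12.
Integration testing feeds into post-deploy verification (must start by hour 12); so integration testing must finish by hour 12 and therefore start by hour 5.
The security scan must finish by hour 19; it takes 9 hours, so it must start by 19 − 9 = hour 10.
Canary rollout has no dependents, so it just needs to finish by hour 19. Starting by 19 − 7 = hour 12 achieves that.
Production deploy must finish by hour 19; it takes 8 hours, so it must start by 19 − 8 = hour 11.
Unit testing must finish in time for integration testing (must start by hour 5); the security scan (must start by hour 10); canary rollout (must start by hour 12, minus 2-hour gap → hour 10); production deploy (must start by hour 11); post-deploy verification (must start by hour 12, minus 1-hour gap → hour 11). The tightest is hour 5, so unit testing must start by 5 − 5 = hour 0.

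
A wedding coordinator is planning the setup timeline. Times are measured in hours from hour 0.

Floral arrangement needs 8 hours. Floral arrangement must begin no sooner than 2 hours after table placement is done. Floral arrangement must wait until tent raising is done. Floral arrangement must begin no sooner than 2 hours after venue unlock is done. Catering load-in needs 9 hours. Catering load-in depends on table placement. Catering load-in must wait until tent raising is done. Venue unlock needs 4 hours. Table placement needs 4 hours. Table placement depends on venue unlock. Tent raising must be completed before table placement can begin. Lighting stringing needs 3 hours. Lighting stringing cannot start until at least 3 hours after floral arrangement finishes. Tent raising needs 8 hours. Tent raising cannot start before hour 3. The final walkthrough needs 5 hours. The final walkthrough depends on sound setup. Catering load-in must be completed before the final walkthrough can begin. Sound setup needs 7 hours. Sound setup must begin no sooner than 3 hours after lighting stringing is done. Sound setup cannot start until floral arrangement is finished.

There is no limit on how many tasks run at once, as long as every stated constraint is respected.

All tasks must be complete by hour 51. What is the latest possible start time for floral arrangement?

22

The final walkthrough has no dependents, so it just needs to finish by hour 51. Starting by 51 − 5 = hour 46 achieves that.
Sound setup must finish before the final walkthrough (must start by hour 46). With a 7-hour duration, sound setup must start by 46 − 7 = hour 39.
Lighting stringing has to be done before sound setup (must start by hour 39, minus 3-hour gap → hour 36). That means finishing by hour 36, i.e. starting by 36 − 3 = hour 33.
Floral arrangement feeds lighting stringing (must start by hour 33, minus 3-hour gap → hour 30); sound setup (must start by hour 39). Taking the minimum, floral arrangement must finish by hour 30 and start by 30 − 8 = hour 22.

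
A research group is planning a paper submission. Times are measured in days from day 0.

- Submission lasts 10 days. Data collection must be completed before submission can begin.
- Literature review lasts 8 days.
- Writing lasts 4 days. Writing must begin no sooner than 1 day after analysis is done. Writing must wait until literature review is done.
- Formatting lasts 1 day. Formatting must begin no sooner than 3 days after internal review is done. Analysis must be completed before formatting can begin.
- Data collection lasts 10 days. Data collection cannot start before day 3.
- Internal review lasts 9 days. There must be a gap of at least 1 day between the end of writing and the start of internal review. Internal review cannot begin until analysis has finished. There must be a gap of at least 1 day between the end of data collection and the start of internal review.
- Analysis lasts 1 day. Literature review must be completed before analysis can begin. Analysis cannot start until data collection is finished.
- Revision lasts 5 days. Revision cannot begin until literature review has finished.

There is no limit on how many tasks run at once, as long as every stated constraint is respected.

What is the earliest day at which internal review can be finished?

Data collection waits on its own release at day 3, so it starts at day 3 and finishes at 3 + 10 = day 13.
Nothing blocks literature review, so it runs from day 0 to day 8.
Analysis has to wait for literature review (finishes day 8); data collection (finishes day 13). The latest of these is day 13, so analysis runs day 13 to 13 + 1 = day 14.
Writing has to wait for analysis (finishes day 14, plus 1-day gap → day 15); literature review (finishes day 8). The latest of these is day 15, so writing runs day 15 to 15 + 4 = day 19.
For internal review: writing (finishes day 19, plus 1-day gap → day 20); analysis (finishes day 14); data collection (finishes day 13, plus 1-day gap → day 14). Taking the maximum gives a start of day 20, and it finishes at 20 + 9 = day 29.

29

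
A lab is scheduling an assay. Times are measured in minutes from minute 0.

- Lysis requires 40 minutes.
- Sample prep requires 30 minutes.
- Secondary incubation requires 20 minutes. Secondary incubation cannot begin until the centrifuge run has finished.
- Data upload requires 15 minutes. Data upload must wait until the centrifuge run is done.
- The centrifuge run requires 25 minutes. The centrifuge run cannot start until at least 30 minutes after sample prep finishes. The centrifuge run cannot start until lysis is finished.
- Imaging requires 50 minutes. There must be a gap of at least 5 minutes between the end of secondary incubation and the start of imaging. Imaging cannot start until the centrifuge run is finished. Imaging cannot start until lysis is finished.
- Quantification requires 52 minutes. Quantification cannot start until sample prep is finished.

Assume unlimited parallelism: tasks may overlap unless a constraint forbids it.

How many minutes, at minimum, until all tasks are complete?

160

Nothing blocks lysis, so it runs from minute 0 to minute 40.
Sample prep has no prerequisites, so it starts at minute 0 and finishes at minute 30.
After sample prep (finishes minute 30), quantification can start at minute 30 and finishes at minute 82.
The centrifuge run cannot start until sample prep (finishes minute 30, plus 30-minute gap → minute 60); lysis (finishes minute 40). The controlling bound is minute 60, so the centrifuge run finishes at 60 + 25 = minute 85.
Data upload cannot begin until the centrifuge run (finishes minute 85). It runs from minute 85 to 85 + 15 = minute 100.
After the centrifuge run (finishes minute 85), secondary incubation can start at minute 85 and finishes at minute 105.
Imaging needs all of secondary incubation (finishes minute 105, plus 5-minute gap → minute 110); the centrifuge run (finishes minute 85); lysis (finishes minute 40). That puts its earliest start at minute 110; it finishes at 110 + 50 = minute 160.
All tasks are finished once the last one completes. Finish times: Sample prep at 30, Lysis at 40, The centrifuge run at 85, Secondary incubation at 105, Imaging at 160, Quantification at 82, Data upload at 100. The latest is minute 160.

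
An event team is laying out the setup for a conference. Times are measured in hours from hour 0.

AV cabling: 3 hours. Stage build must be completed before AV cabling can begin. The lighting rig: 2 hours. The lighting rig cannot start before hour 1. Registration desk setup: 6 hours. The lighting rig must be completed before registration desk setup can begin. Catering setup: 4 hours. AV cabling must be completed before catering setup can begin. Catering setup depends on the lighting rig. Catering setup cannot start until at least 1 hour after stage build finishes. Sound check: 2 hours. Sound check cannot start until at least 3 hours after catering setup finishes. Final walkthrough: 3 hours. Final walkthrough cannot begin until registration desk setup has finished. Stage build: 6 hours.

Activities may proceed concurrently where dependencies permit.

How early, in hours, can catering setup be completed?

After its own release at hour 1, the lighting rig can start at hour 1 and finishes at hour 3.
Stage build can start immediately at hour 0; it finishes at hour 6.
AV cabling waits on stage build (finishes hour 6), so it starts at hour 6 and finishes at 6 + 3 = hour 9.
Catering setup has to wait for AV cabling (finishes hour 9); the lighting rig (finishes hour 3); stage build (finishes hour 6, plus 1-hour gap → hour 7). The latest of these is hour 9, so catering setup runs hour 9 to 9 + 4 = hour 13.

13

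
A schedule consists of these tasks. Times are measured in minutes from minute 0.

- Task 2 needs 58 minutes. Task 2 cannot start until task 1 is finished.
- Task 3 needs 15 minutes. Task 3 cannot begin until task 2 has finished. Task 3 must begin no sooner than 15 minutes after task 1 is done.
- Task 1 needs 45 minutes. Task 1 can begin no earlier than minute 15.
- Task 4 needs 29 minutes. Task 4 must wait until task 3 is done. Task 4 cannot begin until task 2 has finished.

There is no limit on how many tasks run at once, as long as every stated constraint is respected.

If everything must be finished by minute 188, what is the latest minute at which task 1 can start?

41

Task 4 must finish by minute 188; it takes 29 minutes, so it must start by 188 − 29 = minute 159.
Task 3 feeds into task 4 (must start by minute 159); so task 3 must finish by minute 159 and therefore start by minute 144.
Task 2 has several dependents: task 3 (must start by minute 144); task 4 (must start by minute 159). The earliest of those limits is minute 144, so task 2 must start by 144 − 58 = minute 86.
Task 1 has several dependents: task 2 (must start by minute 86); task 3 (must start by minute 144, minus 15-minute gap → minute 129). The earliest of those limits is minute 86, so task 1 must start by 86 − 45 = minute 41.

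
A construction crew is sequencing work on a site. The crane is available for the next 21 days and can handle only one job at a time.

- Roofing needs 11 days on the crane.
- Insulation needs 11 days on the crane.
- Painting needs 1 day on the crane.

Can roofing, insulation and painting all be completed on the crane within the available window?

Running back to back, the jobs need 11 + 11 + 1 = 23 days on the crane.
Since 23 > 21, they cannot all fit.

No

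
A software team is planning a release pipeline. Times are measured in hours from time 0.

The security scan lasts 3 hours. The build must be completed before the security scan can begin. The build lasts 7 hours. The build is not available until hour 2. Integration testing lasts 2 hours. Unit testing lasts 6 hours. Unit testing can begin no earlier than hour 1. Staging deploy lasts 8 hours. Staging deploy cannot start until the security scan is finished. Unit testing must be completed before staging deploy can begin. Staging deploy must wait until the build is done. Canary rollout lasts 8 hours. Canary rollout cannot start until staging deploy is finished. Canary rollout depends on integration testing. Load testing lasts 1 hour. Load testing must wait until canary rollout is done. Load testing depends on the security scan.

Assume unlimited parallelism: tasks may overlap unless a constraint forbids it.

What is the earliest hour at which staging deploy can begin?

After its own release at hour 1, unit testing can start at hour 1 and finishes at hour 7.
The build cannot begin until its own release at hour 2. It runs from hour 2 to 2 + 7 = hour 9.
After the build (finishes hour 9), the security scan can start at hour 9 and finishes at hour 12.
Staging deploy waits on the security scan (finishes hour 12); unit testing (finishes hour 7); the build (finishes hour 9). The latest of these is hour 12, which is the earliest staging deploy can start.

12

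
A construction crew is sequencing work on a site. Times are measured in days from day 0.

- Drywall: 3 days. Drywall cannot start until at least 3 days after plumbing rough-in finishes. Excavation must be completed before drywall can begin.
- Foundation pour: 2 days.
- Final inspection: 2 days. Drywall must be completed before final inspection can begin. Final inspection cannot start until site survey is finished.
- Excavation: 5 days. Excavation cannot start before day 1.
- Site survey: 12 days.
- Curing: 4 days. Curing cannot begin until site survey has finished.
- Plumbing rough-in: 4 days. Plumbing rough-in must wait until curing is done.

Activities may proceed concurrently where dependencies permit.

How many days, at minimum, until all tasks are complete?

28

Foundation pour has no prerequisites, so it starts at day 0 and finishes at day 2.
After its own release at day 1, excavation can start at day 1 and finishes at day 6.
Site survey has no prerequisites, so it starts at day 0 and finishes at day 12.
Curing waits on site survey (finishes day 12), so it starts at day 12 and finishes at 12 + 4 = day 16.
After curing (finishes day 16), plumbing rough-in can start at day 16 and finishes at day 20.
Drywall has to wait for plumbing rough-in (finishes day 20, plus 3-day gap → day 23); excavation (finishes day 6). The latest of these is day 23, so drywall runs day 23 to 23 + 3 = day 26.
Final inspection cannot start until drywall (finishes day 26); site survey (finishes day 12). The controlling bound is day 26, so final inspection finishes at 26 + 2 = day 28.
All tasks are finished once the last one completes. Finish times: Site survey at 12, Excavation at 6, Foundation pour at 2, Curing at 16, Plumbing rough-in at 20, Drywall at 26, Final inspection at 28. The latest is day 28.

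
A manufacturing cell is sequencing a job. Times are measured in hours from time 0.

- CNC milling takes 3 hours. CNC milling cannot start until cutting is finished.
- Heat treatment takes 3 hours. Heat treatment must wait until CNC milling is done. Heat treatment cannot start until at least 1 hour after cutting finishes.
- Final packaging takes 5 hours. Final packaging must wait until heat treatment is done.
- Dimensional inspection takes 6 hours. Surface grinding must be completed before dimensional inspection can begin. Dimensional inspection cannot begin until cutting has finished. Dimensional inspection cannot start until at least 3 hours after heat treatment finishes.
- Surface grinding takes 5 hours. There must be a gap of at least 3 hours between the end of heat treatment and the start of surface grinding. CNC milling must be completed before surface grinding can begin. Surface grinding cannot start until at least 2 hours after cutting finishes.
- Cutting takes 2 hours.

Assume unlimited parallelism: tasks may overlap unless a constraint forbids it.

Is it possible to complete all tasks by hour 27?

Yes

Nothing blocks cutting, so it runs from hour 0 to hour 2.
CNC milling waits on cutting (finishes hour 2), so it starts at hour 2 and finishes at 2 + 3 = hour 5.
Heat treatment has to wait for CNC milling (finishes hour 5); cutting (finishes hour 2, plus 1-hour gap → hour 3). The latest of these is hour 5, so heat treatment runs hour 5 to 5 + 3 = hour 8.
Final packaging waits on heat treatment (finishes hour 8), so it starts at hour 8 and finishes at 8 + 5 = hour 13.
For surface grinding: heat treatment (finishes hour 8, plus 3-hour gap → hour 11); CNC milling (finishes hour 5); cutting (finishes hour 2, plus 2-hour gap → hour 4). Taking the maximum gives a start of hour 11, and it finishes at 11 + 5 = hour 16.
Dimensional inspection has to wait for surface grinding (finishes hour 16); cutting (finishes hour 2); heat treatment (finishes hour 8, plus 3-hour gap → hour 11). The latest of these is hour 16, so dimensional inspection runs hour 16 to 16 + 6 = hour 22.
Every task is finished by hour 22, which is no later than the deadline of 27, so the schedule is feasible.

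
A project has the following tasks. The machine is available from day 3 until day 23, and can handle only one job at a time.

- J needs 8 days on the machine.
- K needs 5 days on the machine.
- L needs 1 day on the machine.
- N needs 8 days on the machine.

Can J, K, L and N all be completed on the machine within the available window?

The machine window is 23 − 3 = 20 days.
Running back to back, the jobs need 8 + 5 + 1 + 8 = 22 days on the machine.
Since 22 > 20, they cannot all fit.

No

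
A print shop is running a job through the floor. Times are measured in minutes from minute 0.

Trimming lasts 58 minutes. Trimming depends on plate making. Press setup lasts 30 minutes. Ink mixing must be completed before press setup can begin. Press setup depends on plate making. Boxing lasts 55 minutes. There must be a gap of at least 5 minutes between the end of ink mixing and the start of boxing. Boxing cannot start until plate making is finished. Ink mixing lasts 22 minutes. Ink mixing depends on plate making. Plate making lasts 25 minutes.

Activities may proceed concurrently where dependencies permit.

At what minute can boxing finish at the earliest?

107

Nothing blocks plate making, so it runs from minute 0 to minute 25.
After plate making (finishes minute 25), ink mixing can start at minute 25 and finishes at minute 47.
For boxing: ink mixing (finishes minute 47, plus 5-minute gap → minute 52); plate making (finishes minute 25). Taking the maximum gives a start of minute 52, and it finishes at 52 + 55 = minute 107.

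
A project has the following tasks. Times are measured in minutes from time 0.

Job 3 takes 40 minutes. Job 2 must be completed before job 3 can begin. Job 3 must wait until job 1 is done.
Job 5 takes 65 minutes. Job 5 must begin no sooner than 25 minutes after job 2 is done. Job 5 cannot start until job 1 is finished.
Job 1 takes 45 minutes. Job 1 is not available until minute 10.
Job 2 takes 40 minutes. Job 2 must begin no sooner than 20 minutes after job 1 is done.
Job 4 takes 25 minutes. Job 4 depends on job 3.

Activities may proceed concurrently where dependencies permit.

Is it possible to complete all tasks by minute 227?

Yes

After its own release at minute 10, job 1 can start at minute 10 and finishes at minute 55.
After job 1 (finishes minute 55, plus 20-minute gap → minute 75), job 2 can start at minute 75 and finishes at minute 115.
Job 5 has to wait for job 2 (finishes minute 115, plus 25-minute gap → minute 140); job 1 (finishes minute 55). The latest of these is minute 140, so job 5 runs minute 140 to 140 + 65 = minute 205.
Job 3 has to wait for job 2 (finishes minute 115); job 1 (finishes minute 55). The latest of these is minute 115, so job 3 runs minute 115 to 115 + 40 = minute 155.
Job 4 cannot begin until job 3 (finishes minute 155). It runs from minute 155 to 155 + 25 = minute 180.
Every task is finished by minute 205, which is no later than the deadline of 227, so the schedule is feasible.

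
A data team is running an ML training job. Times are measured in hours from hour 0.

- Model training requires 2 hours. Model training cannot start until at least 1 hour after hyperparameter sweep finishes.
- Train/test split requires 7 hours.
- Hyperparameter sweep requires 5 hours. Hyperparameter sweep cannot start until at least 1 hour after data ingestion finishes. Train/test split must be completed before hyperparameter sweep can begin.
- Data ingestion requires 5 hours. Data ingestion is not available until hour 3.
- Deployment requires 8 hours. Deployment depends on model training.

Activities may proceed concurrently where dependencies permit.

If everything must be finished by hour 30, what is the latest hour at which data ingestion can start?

8

Nothing follows deployment; the deadline of hour 30 is its only limit. It must start by 30 − 8 = hour 22.
Model training must finish before deployment (must start by hour 22). With a 2-hour duration, model training must start by 22 − 2 = hour 20.
Hyperparameter sweep must finish before model training (must start by hour 20, minus 1-hour gap → hour 19). With a 5-hour duration, hyperparameter sweep must start by 19 − 5 = hour 14.
Since hyperparameter sweep (must start by hour 14, minus 1-hour gap → hour 13) depends on it, data ingestion must finish by hour 13. Backing off its 5-hour duration gives a latest start of hour 8.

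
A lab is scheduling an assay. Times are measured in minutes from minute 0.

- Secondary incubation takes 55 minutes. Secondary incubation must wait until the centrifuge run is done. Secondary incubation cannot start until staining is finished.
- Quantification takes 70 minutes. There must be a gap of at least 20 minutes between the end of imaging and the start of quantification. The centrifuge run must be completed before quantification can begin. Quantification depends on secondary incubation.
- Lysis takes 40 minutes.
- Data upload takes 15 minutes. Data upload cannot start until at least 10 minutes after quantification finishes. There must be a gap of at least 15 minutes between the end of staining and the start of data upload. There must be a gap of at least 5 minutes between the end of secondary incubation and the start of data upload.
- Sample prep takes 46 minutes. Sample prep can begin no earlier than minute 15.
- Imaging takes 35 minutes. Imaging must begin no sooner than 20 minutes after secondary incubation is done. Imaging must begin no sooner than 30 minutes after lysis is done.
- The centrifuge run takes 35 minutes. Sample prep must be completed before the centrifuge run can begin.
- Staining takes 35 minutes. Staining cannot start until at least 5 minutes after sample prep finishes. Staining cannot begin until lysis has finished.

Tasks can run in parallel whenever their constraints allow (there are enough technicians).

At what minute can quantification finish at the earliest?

301

Nothing blocks lysis, so it runs from minute 0 to minute 40.
After its own release at minute 15, sample prep can start at minute 15 and finishes at minute 61.
For staining: sample prep (finishes minute 61, plus 5-minute gap → minute 66); lysis (finishes minute 40). Taking the maximum gives a start of minute 66, and it finishes at 66 + 35 = minute 101.
After sample prep (finishes minute 61), the centrifuge run can start at minute 61 and finishes at minute 96.
Secondary incubation has to wait for the centrifuge run (finishes minute 96); staining (finishes minute 101). The latest of these is minute 101, so secondary incubation runs minute 101 to 101 + 55 = minute 156.
Imaging has to wait for secondary incubation (finishes minute 156, plus 20-minute gap → minute 176); lysis (finishes minute 40, plus 30-minute gap → minute 70). The latest of these is minute 176, so imaging runs minute 176 to 176 + 35 = minute 211.
Quantification has to wait for imaging (finishes minute 211, plus 20-minute gap → minute 231); the centrifuge run (finishes minute 96); secondary incubation (finishes minute 156). The latest of these is minute 231, so quantification runs minute 231 to 231 + 70 = minute 301.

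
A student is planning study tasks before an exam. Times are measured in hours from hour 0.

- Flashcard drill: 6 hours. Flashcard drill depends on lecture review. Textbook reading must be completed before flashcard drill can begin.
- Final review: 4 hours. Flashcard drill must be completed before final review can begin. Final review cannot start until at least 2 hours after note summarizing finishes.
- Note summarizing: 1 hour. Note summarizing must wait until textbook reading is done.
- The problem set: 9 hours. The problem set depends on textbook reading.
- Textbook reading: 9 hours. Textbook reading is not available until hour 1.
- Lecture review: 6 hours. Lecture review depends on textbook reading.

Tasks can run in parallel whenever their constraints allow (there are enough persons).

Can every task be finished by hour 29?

Yes

Textbook reading waits on its own release at hour 1, so it starts at hour 1 and finishes at 1 + 9 = hour 10.
Note summarizing cannot begin until textbook reading (finishes hour 10). It runs from hour 10 to 10 + 1 = hour 11.
The problem set cannot begin until textbook reading (finishes hour 10). It runs from hour 10 to 10 + 9 = hour 19.
Lecture review waits on textbook reading (finishes hour 10), so it starts at hour 10 and finishes at 10 + 6 = hour 16.
Flashcard drill cannot start until lecture review (finishes hour 16); textbook reading (finishes hour 10). The controlling bound is hour 16, so flashcard drill finishes at 16 + 6 = hour 22.
Final review has to wait for flashcard drill (finishes hour 22); note summarizing (finishes hour 11, plus 2-hour gap → hour 13). The latest of these is hour 22, so final review runs hour 22 to 22 + 4 = hour 26.
Every task is finished by hour 26, which is no later than the deadline of 29, so the schedule is feasible.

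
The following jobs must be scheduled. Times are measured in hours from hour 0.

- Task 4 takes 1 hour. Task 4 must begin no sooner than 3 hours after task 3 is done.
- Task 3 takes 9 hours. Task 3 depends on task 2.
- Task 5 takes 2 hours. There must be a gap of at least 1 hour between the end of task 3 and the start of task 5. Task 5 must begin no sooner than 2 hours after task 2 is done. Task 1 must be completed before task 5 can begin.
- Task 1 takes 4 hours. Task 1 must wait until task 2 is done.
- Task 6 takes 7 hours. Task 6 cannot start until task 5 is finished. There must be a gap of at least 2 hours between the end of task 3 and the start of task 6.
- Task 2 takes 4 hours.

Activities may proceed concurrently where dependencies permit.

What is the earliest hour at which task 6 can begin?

16

Task 2 has no prerequisites, so it starts at hour 0 and finishes at hour 4.
After task 2 (finishes hour 4), task 3 can start at hour 4 and finishes at hour 13.
Task 1 cannot begin until task 2 (finishes hour 4). It runs from hour 4 to 4 + 4 = hour 8.
Task 5 needs all of task 3 (finishes hour 13, plus 1-hour gap → hour 14); task 2 (finishes hour 4, plus 2-hour gap → hour 6); task 1 (finishes hour 8). That puts its earliest start at hour 14; it finishes at 14 + 2 = hour 16.
Task 6 waits on task 5 (finishes hour 16); task 3 (finishes hour 13, plus 2-hour gap → hour 15). The latest of these is hour 16, which is the earliest task 6 can start.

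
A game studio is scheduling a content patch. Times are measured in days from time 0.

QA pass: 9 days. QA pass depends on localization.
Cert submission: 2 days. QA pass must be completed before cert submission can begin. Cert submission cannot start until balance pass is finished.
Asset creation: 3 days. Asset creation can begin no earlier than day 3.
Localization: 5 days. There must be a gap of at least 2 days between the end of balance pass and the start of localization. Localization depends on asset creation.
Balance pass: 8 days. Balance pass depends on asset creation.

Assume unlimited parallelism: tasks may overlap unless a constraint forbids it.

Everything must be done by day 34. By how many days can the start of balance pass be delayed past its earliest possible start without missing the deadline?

Asset creation waits on its own release at day 3, so it starts at day 3 and finishes at 3 + 3 = day 6.
Balance pass waits on asset creation (finishes day 6), so it starts at day 6 and finishes at 6 + 8 = day 14.

Working backward from the deadline:
Cert submission must finish by day 34; it takes 2 days, so it must start by 34 − 2 = day 32.
QA pass feeds into cert submission (must start by day 32); so QA pass must finish by day 32 and therefore start by day 23.
Since QA pass (must start by day 23) depends on it, localization must finish by day 23. Backing off its 5-day duration gives a latest start of day 18.
Balance pass must finish in time for localization (must start by day 18, minus 2-day gap → day 16); cert submission (must start by day 32). The tightest is day 16, so balance pass must start by 16 − 8 = day 8.
So balance pass can start as early as day 6 and as late as day 8, giving 8 − 6 = 2 days of slack.

2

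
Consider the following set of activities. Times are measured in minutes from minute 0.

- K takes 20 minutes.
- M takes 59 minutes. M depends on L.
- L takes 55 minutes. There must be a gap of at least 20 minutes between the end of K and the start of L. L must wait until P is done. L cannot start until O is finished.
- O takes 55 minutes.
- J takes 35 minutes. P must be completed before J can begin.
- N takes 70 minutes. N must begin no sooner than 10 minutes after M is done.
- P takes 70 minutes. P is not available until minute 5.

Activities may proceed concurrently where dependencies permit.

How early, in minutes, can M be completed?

P waits on its own release at minute 5, so it starts at minute 5 and finishes at 5 + 70 = minute 75.
O has no prerequisites, so it starts at minute 0 and finishes at minute 55.
Nothing blocks K, so it runs from minute 0 to minute 20.
L cannot start until K (finishes minute 20, plus 20-minute gap → minute 40); P (finishes minute 75); O (finishes minute 55). The controlling bound is minute 75, so L finishes at 75 + 55 = minute 130.
M waits on L (finishes minute 130), so it starts at minute 130 and finishes at 130 + 59 = minute 189.

189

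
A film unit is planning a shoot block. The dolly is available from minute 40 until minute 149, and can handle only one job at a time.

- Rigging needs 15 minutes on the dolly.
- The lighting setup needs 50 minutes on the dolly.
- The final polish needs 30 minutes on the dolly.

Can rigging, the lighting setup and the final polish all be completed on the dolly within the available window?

The dolly window is 149 − 40 = 109 minutes.
Running back to back, the jobs need 15 + 50 + 30 = 95 minutes on the dolly.
Since 95 ≤ 109, they fit within the window.

Yes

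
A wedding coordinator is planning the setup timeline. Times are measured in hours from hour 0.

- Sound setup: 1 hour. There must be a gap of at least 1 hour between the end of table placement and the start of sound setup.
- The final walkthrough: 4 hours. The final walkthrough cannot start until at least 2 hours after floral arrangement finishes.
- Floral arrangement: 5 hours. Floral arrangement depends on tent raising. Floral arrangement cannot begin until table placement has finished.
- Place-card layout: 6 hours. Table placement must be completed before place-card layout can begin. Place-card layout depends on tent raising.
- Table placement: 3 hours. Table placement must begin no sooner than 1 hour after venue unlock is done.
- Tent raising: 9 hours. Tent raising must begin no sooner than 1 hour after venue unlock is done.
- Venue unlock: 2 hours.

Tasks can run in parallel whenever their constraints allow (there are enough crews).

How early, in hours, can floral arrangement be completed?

Nothing blocks venue unlock, so it runs from hour 0 to hour 2.
Table placement cannot begin until venue unlock (finishes hour 2, plus 1-hour gap → hour 3). It runs from hour 3 to 3 + 3 = hour 6.
Tent raising cannot begin until venue unlock (finishes hour 2, plus 1-hour gap → hour 3). It runs from hour 3 to 3 + 9 = hour 12.
Floral arrangement has to wait for tent raising (finishes hour 12); table placement (finishes hour 6). The latest of these is hour 12, so floral arrangement runs hour 12 to 12 + 5 = hour 17.

17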